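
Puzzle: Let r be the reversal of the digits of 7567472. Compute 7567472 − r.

Reverse of 7567472 is 2747657.
7567472 − 2747657 = 4819815

4819815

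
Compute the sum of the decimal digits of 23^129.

863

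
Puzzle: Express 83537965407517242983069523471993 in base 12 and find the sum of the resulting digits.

149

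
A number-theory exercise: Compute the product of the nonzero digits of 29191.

2×9×1×9×1 = 162

162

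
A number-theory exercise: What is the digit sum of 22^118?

706

22^118 = 254610515983078704982811739734952397676262042373984392460839776652605186459150043174406282471860280793264047178608379150731208043274500479333980752948194443264
Sum of its 159 digits: 706.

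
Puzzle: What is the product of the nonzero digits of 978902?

9072

9×7×8×9×2 = 9072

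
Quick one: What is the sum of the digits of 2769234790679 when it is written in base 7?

2769234790679 in base 7 is 404033135225210.
Digit sum: 4+0+4+0+3+3+1+3+5+2+2+5+2+1+0 = 35.

35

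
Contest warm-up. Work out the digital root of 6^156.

The digital root of n equals n mod 9 (or 9 when 9 | n), so we need 6^156 mod 9.
6^156 ≡ 0 (mod 9), so the digital root is 9.

9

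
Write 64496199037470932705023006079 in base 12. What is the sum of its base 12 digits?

64496199037470932705023006079 in base 12 is 57737B2B2A0628B0B189494567B.
Digit sum: 5+7+7+3+7+11+2+11+2+10+0+6+2+8+11+0+11+1+8+9+4+9+4+5+6+7+11 = 167.

167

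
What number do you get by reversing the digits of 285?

Reversing 285 gives 582.

582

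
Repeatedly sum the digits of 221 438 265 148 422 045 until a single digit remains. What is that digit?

2+2+1+4+3+8+2+6+5+1+4+8+4+2+2+0+4+5 = 63
6+3 = 9

9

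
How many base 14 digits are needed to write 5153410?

5153410 in base 14 is 9820CA, which has 6 digits.

6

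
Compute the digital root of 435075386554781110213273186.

4+3+5+0+7+5+3+8+6+5+5+4+7+8+1+1+1+0+2+1+3+2+7+3+1+8+6 = 106
1+0+6 = 7

7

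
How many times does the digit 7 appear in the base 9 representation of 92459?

92459 in base 9 is 150742.
The digit 7 appears 1 time.

1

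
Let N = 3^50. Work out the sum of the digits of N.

3^50 = 717897987691852588770249
Sum of its 24 digits: 144.

144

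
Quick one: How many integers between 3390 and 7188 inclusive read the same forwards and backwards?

38

The integers in [3390, 7188] that read the same forwards and backwards: 3443, 3553, 3663, 3773, 3883, 3993, …, 7007, 7117.
38 qualify.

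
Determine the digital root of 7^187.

The digital root of n equals n mod 9 (or 9 when 9 | n), so we need 7^187 mod 9.
7^187 ≡ 7 (mod 9), so the digital root is 7.

7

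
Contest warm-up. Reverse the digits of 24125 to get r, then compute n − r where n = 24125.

-28017

Reverse of 24125 is 52142.
24125 − 52142 = -28017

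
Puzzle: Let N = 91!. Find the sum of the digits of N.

91! = 135200152767840296255166568759495142147586866476906677791741734597153670771559994765685283954750449427751168336768008192000000000000000000000
Sum of its 141 digits: 594.

594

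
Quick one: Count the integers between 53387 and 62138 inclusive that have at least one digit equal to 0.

The integers in [53387, 62138] that have at least one digit equal to 0: 53390, 53400, 53401, 53402, 53403, 53404, …, 62120, 62130.
3125 qualify.

3125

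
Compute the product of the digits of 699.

486

6×9×9 = 486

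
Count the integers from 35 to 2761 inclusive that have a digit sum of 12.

200

The integers in [35, 2761] that have a digit sum of 12: 39, 48, 57, 66, 75, 84, …, 2721, 2730.
200 qualify.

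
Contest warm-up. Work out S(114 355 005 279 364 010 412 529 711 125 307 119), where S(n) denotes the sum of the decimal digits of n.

1+1+4+3+5+5+0+0+5+2+7+9+3+6+4+0+1+0+4+1+2+5+2+9+7+1+1+1+2+5+3+0+7+1+1+9 = 117

117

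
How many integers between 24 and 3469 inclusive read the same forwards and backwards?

122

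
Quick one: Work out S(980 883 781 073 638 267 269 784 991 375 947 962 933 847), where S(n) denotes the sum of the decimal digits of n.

9+8+0+8+8+3+7+8+1+0+7+3+6+3+8+2+6+7+2+6+9+7+8+4+9+9+1+3+7+5+9+4+7+9+6+2+9+3+3+8+4+7 = 235

235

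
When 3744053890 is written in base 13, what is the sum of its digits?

58

3744053890 in base 13 is 4788A9705.
Digit sum: 4+7+8+8+10+9+7+0+5 = 58.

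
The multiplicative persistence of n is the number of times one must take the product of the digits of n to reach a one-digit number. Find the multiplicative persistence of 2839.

3

2839 → 432 → 24 → 8 (3 steps)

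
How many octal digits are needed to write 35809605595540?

35809605595540 in base 8 is 1011062264430624, which has 16 digits.

16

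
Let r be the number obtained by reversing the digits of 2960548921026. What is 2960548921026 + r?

Reverse of 2960548921026 is 6201298450692.
2960548921026 + 6201298450692 = 9161847371718

9161847371718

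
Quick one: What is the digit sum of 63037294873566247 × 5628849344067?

111

63037294873566247 × 5628849344067 = 354827435900831431123020906549
Sum of its 30 digits: 111.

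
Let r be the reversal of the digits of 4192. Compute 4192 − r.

Reverse of 4192 is 2914.
4192 − 2914 = 1278

1278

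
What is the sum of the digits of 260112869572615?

61

2+6+0+1+1+2+8+6+9+5+7+2+6+1+5 = 61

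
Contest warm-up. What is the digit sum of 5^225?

5^225 = 18546030753437106928658676307738197566837823893788955012265195294587906700478146794986560413616042187681694595680005795135247836924463626928627490997314453125
Sum of its 158 digits: 764.

764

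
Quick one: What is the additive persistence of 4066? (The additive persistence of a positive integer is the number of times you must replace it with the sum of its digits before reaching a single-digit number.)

4066 → 16 → 7 (2 steps)

2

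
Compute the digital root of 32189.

3+2+1+8+9 = 23
2+3 = 5
(Equivalently, 32189 mod 9 = 5.)

5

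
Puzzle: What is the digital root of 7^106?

7

The digital root of n equals n mod 9 (or 9 when 9 | n), so we need 7^106 mod 9.
7^106 ≡ 7 (mod 9), so the digital root is 7.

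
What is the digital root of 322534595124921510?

3+2+2+5+3+4+5+9+5+1+2+4+9+2+1+5+1+0 = 63
6+3 = 9

9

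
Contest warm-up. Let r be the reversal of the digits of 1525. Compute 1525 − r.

Reverse of 1525 is 5251.
1525 − 5251 = -3726

-3726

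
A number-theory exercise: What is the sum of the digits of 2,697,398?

44

2+6+9+7+3+9+8 = 44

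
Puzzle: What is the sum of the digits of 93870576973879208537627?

128

9+3+8+7+0+5+7+6+9+7+3+8+7+9+2+0+8+5+3+7+6+2+7 = 128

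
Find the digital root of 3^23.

The digital root of n equals n mod 9 (or 9 when 9 | n), so we need 3^23 mod 9.
3^23 ≡ 0 (mod 9), so the digital root is 9.

9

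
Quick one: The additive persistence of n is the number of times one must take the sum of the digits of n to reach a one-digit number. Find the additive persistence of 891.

891 → 18 → 9 (2 steps)

2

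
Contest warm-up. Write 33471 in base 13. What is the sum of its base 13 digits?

15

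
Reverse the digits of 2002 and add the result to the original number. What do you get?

4004

Reverse of 2002 is 2002.
2002 + 2002 = 4004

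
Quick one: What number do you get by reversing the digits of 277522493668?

866394225772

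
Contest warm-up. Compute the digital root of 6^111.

The digital root of n equals n mod 9 (or 9 when 9 | n), so we need 6^111 mod 9.
6^111 ≡ 0 (mod 9), so the digital root is 9.

9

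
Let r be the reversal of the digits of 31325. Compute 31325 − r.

-20988

Reverse of 31325 is 52313.
31325 − 52313 = -20988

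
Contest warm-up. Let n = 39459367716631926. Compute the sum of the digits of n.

87

3+9+4+5+9+3+6+7+7+1+6+6+3+1+9+2+6 = 87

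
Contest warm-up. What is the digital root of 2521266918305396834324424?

2+5+2+1+2+6+6+9+1+8+3+0+5+3+9+6+8+3+4+3+2+4+4+2+4 = 102
1+0+2 = 3

3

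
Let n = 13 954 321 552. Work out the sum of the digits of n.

40

1+3+9+5+4+3+2+1+5+5+2 = 40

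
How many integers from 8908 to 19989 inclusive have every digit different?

The integers in [8908, 19989] that have every digit different: 8910, 8912, 8913, 8914, 8915, 8916, …, 19875, 19876.
3577 qualify.

3577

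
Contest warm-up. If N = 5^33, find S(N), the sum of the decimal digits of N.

5^33 = 116415321826934814453125
Sum of its 24 digits: 89.

89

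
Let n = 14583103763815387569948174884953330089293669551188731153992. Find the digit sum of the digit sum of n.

First digit sum: 289.
2+8+9 = 19.

19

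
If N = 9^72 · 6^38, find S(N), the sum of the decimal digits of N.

9^72 · 6^38 = 188455229886531261935666486262982154519083988811215408254314084361373634322621765483225479534084096
Sum of its 99 digits: 441.

441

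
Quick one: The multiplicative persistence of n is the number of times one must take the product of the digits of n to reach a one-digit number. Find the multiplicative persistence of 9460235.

9460235 → 0 (1 step)

1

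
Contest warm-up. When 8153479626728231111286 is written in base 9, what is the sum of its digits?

86

8153479626728231111286 in base 9 is 82457228612713031148803.
Digit sum: 8+2+4+5+7+2+2+8+6+1+2+7+1+3+0+3+1+1+4+8+8+0+3 = 86.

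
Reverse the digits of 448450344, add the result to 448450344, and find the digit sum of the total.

Reversal of 448450344 is 443054844; 448450344 + 443054844 = 891505188.
Digit sum of 891505188: 8+9+1+5+0+5+1+8+8 = 45.

45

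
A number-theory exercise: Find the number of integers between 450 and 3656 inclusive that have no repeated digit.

The integers in [450, 3656] that have no repeated digit: 450, 451, 452, 453, 456, 457, …, 3652, 3654.
1720 qualify.

1720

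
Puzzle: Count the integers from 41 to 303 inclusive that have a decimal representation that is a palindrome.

27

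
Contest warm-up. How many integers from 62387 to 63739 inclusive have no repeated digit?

446

The integers in [62387, 63739] that have no repeated digit: 62387, 62389, 62390, 62391, 62394, 62395, …, 63728, 63729.
446 qualify.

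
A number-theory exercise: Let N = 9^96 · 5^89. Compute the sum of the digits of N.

666

9^96 · 5^89 = 6540505151802530174109951510948029961964291505683909070536318259041766918159025077472784763963305758412317573243129065208023575905826874077320098876953125
Sum of its 154 digits: 666.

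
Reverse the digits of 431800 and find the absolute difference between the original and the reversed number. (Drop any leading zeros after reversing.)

Reverse of 431800 is 8134.
|431800 − 8134| = 423666

423666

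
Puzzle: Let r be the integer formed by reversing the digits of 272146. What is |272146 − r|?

369126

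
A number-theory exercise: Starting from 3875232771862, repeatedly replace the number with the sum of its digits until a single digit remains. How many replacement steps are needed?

2

3875232771862 → 61 → 7 (2 steps)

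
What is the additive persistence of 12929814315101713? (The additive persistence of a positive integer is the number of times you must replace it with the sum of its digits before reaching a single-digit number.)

3

12929814315101713 → 58 → 13 → 4 (3 steps)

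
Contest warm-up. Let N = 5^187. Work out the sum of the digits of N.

599

5^187 = 50978941156238472864924172728566777778915345766163801154364347308357212848417861150178875991045845950111470301635563373565673828125
Sum of its 131 digits: 599.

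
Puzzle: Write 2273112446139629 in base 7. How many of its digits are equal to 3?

3

2273112446139629 in base 7 is 1252536645314266163.
The digit 3 appears 3 times.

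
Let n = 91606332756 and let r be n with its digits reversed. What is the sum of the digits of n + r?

Reversal of 91606332756 is 65723360619; 91606332756 + 65723360619 = 157329693375.
Digit sum of 157329693375: 1+5+7+3+2+9+6+9+3+3+7+5 = 60.

60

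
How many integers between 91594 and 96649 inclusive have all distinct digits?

The integers in [91594, 96649] that have all distinct digits: 91602, 91603, 91604, 91605, 91607, 91608, …, 96584, 96587.
1722 qualify.

1722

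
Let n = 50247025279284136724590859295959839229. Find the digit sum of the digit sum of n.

First digit sum: 188.
1+8+8 = 17.

17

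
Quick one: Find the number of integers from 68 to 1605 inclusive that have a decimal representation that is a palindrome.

The integers in [68, 1605] that have a decimal representation that is a palindrome: 77, 88, 99, 101, 111, 121, …, 1441, 1551.
99 qualify.

99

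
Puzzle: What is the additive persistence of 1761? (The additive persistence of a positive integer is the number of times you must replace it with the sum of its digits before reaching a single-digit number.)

2

1761 → 15 → 6 (2 steps)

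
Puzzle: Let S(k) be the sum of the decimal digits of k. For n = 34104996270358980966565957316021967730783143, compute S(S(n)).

First digit sum: 207.
2+0+7 = 9.

9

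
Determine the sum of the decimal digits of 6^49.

6^49 = 134713546244127343440523266742756048896
Sum of its 39 digits: 162.

162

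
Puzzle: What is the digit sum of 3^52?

3^52 = 6461081889226673298932241
Sum of its 25 digits: 117.

117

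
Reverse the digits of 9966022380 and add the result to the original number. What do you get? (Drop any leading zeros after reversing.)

10798229079

Reverse of 9966022380 is 832206699.
9966022380 + 832206699 = 10798229079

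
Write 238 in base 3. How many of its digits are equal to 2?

3

238 in base 3 is 22211.
The digit 2 appears 3 times.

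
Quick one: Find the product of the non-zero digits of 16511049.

1080

1×6×5×1×1×4×9 = 1080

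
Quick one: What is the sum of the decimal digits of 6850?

19

6+8+5+0 = 19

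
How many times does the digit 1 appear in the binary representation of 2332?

2332 in base 2 is 100100011100.
The digit 1 appears 5 times.

5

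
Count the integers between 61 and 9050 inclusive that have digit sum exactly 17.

620

The integers in [61, 9050] that have digit sum exactly 17: 89, 98, 179, 188, 197, 269, …, 9035, 9044.
620 qualify.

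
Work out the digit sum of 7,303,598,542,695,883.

7+3+0+3+5+9+8+5+4+2+6+9+5+8+8+3 = 85

85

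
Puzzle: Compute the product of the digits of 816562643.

207360

8×1×6×5×6×2×6×4×3 = 207360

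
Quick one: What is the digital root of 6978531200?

5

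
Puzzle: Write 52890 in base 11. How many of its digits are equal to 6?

1

52890 in base 11 is 36812.
The digit 6 appears 1 time.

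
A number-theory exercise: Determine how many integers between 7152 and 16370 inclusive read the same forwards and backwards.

The integers in [7152, 16370] that read the same forwards and backwards: 7227, 7337, 7447, 7557, 7667, 7777, …, 16261, 16361.
92 qualify.

92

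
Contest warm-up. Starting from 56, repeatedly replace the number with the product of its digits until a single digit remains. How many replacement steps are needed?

56 → 30 → 0 (2 steps)

2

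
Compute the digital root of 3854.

2

3+8+5+4 = 20
2+0 = 2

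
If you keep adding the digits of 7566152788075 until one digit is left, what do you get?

7+5+6+6+1+5+2+7+8+8+0+7+5 = 67
6+7 = 13
1+3 = 4

4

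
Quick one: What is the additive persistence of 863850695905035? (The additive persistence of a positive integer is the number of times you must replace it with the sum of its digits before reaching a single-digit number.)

2

863850695905035 → 72 → 9 (2 steps)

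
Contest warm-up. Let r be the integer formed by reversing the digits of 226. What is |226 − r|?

Reverse of 226 is 622.
|226 − 622| = 396

396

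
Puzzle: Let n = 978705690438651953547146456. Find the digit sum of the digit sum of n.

11

First digit sum: 137.
1+3+7 = 11.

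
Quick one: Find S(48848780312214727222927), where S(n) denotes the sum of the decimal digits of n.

100

4+8+8+4+8+7+8+0+3+1+2+2+1+4+7+2+7+2+2+2+9+2+7 = 100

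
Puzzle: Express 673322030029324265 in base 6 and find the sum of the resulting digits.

673322030029324265 in base 6 is 50405444234215145322505.
Digit sum: 5+0+4+0+5+4+4+4+2+3+4+2+1+5+1+4+5+3+2+2+5+0+5 = 70.

70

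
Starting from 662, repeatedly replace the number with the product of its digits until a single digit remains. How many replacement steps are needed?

662 → 72 → 14 → 4 (3 steps)

3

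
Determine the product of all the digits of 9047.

0

9×0×4×7 = 0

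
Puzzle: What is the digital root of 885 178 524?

3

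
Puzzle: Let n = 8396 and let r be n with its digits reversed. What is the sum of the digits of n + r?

Reversal of 8396 is 6938; 8396 + 6938 = 15334.
Digit sum of 15334: 1+5+3+3+4 = 16.

16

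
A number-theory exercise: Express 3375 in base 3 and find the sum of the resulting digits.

3375 in base 3 is 11122000.
Digit sum: 1+1+1+2+2+0+0+0 = 7.

7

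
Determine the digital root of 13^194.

The digital root of n equals n mod 9 (or 9 when 9 | n), so we need 13^194 mod 9.
13^194 ≡ 7 (mod 9), so the digital root is 7.

7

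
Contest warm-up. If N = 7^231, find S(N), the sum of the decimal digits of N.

856

7^231 = 1650620533198901179310037038121881423612989614854792506879607291732340247581181223038364617346535400863632889379224683855291704803806067504996928765926119007966605255986600766253243088393552202743
Sum of its 196 digits: 856.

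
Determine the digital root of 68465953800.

6+8+4+6+5+9+5+3+8+0+0 = 54
5+4 = 9

9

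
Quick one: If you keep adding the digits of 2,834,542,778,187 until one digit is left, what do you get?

2+8+3+4+5+4+2+7+7+8+1+8+7 = 66
6+6 = 12
1+2 = 3

3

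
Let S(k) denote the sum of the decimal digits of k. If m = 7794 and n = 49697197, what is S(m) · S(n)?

1404

S(7794) = 7+7+9+4 = 27.
S(49697197) = 4+9+6+9+7+1+9+7 = 52.
27 · 52 = 1404.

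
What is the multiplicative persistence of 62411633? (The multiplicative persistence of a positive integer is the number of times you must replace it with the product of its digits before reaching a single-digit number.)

62411633 → 2592 → 180 → 0 (3 steps)

3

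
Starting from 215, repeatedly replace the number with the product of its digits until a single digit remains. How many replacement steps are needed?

2

215 → 10 → 0 (2 steps)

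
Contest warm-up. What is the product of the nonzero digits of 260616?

432

2×6×6×1×6 = 432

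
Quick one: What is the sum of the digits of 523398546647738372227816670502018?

147

5+2+3+3+9+8+5+4+6+6+4+7+7+3+8+3+7+2+2+2+7+8+1+6+6+7+0+5+0+2+0+1+8 = 147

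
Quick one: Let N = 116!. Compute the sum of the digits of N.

729

116! = 33931086844518982011982560935885732032396635556994207701963662088123265314176330336254535971207181169698868584991941607780111073928236261199604691797570505851011072000000000000000000000000000
Sum of its 191 digits: 729.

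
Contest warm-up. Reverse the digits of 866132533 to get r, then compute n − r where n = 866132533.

530900865

Reverse of 866132533 is 335231668.
866132533 − 335231668 = 530900865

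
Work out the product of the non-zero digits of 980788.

32256

9×8×7×8×8 = 32256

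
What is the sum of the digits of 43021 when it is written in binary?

43021 in base 2 is 1010100000001101.
Digit sum: 1+0+1+0+1+0+0+0+0+0+0+0+1+1+0+1 = 6.

6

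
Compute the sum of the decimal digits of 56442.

5+6+4+4+2 = 21

21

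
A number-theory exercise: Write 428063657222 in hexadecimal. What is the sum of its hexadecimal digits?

62

428063657222 in base 16 is 63AA950D06.
Digit sum: 6+3+10+10+9+5+0+13+0+6 = 62.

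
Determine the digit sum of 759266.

35

7+5+9+2+6+6 = 35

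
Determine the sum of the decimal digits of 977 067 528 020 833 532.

77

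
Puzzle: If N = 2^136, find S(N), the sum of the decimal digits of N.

178

2^136 = 87112285931760246646623899502532662132736
Sum of its 41 digits: 178.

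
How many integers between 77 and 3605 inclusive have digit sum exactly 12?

The integers in [77, 3605] that have digit sum exactly 12: 84, 93, 129, 138, 147, 156, …, 3540, 3603.
246 qualify.

246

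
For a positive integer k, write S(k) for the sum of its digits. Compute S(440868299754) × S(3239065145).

2508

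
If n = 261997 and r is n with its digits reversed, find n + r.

Reverse of 261997 is 799162.
261997 + 799162 = 1061159

1061159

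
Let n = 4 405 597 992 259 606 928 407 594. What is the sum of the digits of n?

4+4+0+5+5+9+7+9+9+2+2+5+9+6+0+6+9+2+8+4+0+7+5+9+4 = 130

130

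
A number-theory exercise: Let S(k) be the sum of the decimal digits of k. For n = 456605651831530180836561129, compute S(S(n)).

9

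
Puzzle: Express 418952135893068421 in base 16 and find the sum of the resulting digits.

121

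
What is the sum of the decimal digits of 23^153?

953

23^153 = 22098302318208883985467358326077573838511122562029102611522384356960880524344648547183156947171114949648271076671180175486906424392771558737002523481173599915453397492842968929536583367905044278719249619018583
Sum of its 209 digits: 953.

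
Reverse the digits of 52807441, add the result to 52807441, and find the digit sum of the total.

Reversal of 52807441 is 14470825; 52807441 + 14470825 = 67278266.
Digit sum of 67278266: 6+7+2+7+8+2+6+6 = 44.

44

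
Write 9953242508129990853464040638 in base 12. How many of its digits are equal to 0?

9953242508129990853464040638 in base 12 is A525290B86BA6B944775216592.
The digit 0 appears 1 time.

1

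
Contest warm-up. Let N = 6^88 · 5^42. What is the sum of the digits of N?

6^88 · 5^42 = 68241759501637302733767340163234702438103440023464443904000000000000000000000000000000000000000000
Sum of its 98 digits: 207.

207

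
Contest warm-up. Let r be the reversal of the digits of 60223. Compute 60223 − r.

28017

Reverse of 60223 is 32206.
60223 − 32206 = 28017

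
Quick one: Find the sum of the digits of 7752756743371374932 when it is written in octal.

85

7752756743371374932 in base 8 is 656272462724652440524.
Digit sum: 6+5+6+2+7+2+4+6+2+7+2+4+6+5+2+4+4+0+5+2+4 = 85.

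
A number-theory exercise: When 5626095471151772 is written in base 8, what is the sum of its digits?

71

5626095471151772 in base 8 is 237716355601745234.
Digit sum: 2+3+7+7+1+6+3+5+5+6+0+1+7+4+5+2+3+4 = 71.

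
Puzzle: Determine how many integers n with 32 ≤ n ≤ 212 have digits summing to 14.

The integers in [32, 212] that have digits summing to 14: 59, 68, 77, 86, 95, 149, …, 185, 194.
11 qualify.

11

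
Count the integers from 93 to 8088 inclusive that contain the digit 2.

The integers in [93, 8088] that contain the digit 2: 102, 112, 120, 121, 122, 123, …, 8072, 8082.
2896 qualify.

2896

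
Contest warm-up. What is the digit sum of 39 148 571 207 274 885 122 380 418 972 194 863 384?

3+9+1+4+8+5+7+1+2+0+7+2+7+4+8+8+5+1+2+2+3+8+0+4+1+8+9+7+2+1+9+4+8+6+3+3+8+4 = 174

174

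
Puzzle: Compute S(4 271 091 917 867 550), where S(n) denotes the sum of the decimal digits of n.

72

4+2+7+1+0+9+1+9+1+7+8+6+7+5+5+0 = 72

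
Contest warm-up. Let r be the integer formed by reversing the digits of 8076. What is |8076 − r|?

Reverse of 8076 is 6708.
|8076 − 6708| = 1368

1368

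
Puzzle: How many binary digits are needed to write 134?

8

134 in base 2 is 10000110, which has 8 digits.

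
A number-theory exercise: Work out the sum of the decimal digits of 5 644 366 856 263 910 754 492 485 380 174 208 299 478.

5+6+4+4+3+6+6+8+5+6+2+6+3+9+1+0+7+5+4+4+9+2+4+8+5+3+8+0+1+7+4+2+0+8+2+9+9+4+7+8 = 194

194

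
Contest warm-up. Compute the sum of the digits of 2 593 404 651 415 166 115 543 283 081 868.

2+5+9+3+4+0+4+6+5+1+4+1+5+1+6+6+1+1+5+5+4+3+2+8+3+0+8+1+8+6+8 = 125

125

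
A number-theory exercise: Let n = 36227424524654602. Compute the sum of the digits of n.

3+6+2+2+7+4+2+4+5+2+4+6+5+4+6+0+2 = 64

64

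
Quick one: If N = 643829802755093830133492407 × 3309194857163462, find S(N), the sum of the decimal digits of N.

643829802755093830133492407 × 3309194857163462 = 2130558272165722640448137844354231734833034
Sum of its 43 digits: 164.

164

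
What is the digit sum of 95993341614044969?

86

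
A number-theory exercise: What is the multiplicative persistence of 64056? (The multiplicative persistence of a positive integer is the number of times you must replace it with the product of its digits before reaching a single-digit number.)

1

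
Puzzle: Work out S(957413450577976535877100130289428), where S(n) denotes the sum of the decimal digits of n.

152

9+5+7+4+1+3+4+5+0+5+7+7+9+7+6+5+3+5+8+7+7+1+0+0+1+3+0+2+8+9+4+2+8 = 152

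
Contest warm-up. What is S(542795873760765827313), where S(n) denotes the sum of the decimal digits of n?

5+4+2+7+9+5+8+7+3+7+6+0+7+6+5+8+2+7+3+1+3 = 105

105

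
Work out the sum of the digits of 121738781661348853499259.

120

1+2+1+7+3+8+7+8+1+6+6+1+3+4+8+8+5+3+4+9+9+2+5+9 = 120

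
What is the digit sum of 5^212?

5^212 = 15192908393215677995957187631299131446753545333791911946047647985326413169031697854452990290834261760148844212781060747374795028008520603179931640625
Sum of its 149 digits: 673.

673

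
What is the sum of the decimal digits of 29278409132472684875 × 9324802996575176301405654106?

224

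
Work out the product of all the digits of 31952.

270

3×1×9×5×2 = 270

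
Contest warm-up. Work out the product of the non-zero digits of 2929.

2×9×2×9 = 324

324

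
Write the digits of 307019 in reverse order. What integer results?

Reversing 307019 gives 910703.

910703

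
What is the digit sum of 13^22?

13^22 = 3211838877954855105157369
Sum of its 25 digits: 121.

121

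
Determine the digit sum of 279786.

39

2+7+9+7+8+6 = 39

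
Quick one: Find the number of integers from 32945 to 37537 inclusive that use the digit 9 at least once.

The integers in [32945, 37537] that use the digit 9 at least once: 32945, 32946, 32947, 32948, 32949, 32950, …, 37519, 37529.
1237 qualify.

1237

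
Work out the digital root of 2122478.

8

2+1+2+2+4+7+8 = 26
2+6 = 8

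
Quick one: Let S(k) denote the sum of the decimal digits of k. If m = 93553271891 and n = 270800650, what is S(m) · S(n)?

S(93553271891) = 9+3+5+5+3+2+7+1+8+9+1 = 53.
S(270800650) = 2+7+0+8+0+0+6+5+0 = 28.
53 · 28 = 1484.

1484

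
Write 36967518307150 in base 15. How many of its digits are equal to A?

36967518307150 in base 15 is 441923A8CA1A.
The digit A appears 3 times.

3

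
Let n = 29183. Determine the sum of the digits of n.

2+9+1+8+3 = 23

23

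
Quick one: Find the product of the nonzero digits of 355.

3×5×5 = 75

75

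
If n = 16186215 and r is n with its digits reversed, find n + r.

67454376

Reverse of 16186215 is 51268161.
16186215 + 51268161 = 67454376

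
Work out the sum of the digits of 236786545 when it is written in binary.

236786545 in base 2 is 1110000111010001001101110001.
Digit sum: 1+1+1+0+0+0+0+1+1+1+0+1+0+0+0+1+0+0+1+1+0+1+1+1+0+0+0+1 = 14.

14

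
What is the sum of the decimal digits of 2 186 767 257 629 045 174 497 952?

125

2+1+8+6+7+6+7+2+5+7+6+2+9+0+4+5+1+7+4+4+9+7+9+5+2 = 125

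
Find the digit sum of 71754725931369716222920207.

109

7+1+7+5+4+7+2+5+9+3+1+3+6+9+7+1+6+2+2+2+9+2+0+2+0+7 = 109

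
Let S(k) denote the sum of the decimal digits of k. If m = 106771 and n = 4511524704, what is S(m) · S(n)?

726

S(106771) = 1+0+6+7+7+1 = 22.
S(4511524704) = 4+5+1+1+5+2+4+7+0+4 = 33.
22 · 33 = 726.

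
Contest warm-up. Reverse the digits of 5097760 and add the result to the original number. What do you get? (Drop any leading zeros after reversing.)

5775665

Reverse of 5097760 is 677905.
5097760 + 677905 = 5775665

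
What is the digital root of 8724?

3

8+7+2+4 = 21
2+1 = 3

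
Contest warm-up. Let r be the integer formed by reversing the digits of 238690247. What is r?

Reversing 238690247 gives 742096832.

742096832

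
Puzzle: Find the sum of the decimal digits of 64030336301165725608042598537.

6+4+0+3+0+3+3+6+3+0+1+1+6+5+7+2+5+6+0+8+0+4+2+5+9+8+5+3+7 = 112

112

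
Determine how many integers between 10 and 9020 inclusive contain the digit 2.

3170

The integers in [10, 9020] that contain the digit 2: 12, 20, 21, 22, 23, 24, …, 9012, 9020.
3170 qualify.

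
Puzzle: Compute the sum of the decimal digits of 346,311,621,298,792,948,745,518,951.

3+4+6+3+1+1+6+2+1+2+9+8+7+9+2+9+4+8+7+4+5+5+1+8+9+5+1 = 130

130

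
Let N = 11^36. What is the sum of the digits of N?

11^36 = 30912680532870672635673352936887453361
Sum of its 38 digits: 172.

172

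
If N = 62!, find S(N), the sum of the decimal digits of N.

306

62! = 31469973260387937525653122354950764088012280797258232192163168247821107200000000000000
Sum of its 86 digits: 306.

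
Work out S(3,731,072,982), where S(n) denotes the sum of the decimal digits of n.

42

3+7+3+1+0+7+2+9+8+2 = 42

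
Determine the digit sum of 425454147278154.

4+2+5+4+5+4+1+4+7+2+7+8+1+5+4 = 63

63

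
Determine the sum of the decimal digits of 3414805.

25

3+4+1+4+8+0+5 = 25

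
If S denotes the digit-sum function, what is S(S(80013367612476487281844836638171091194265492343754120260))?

7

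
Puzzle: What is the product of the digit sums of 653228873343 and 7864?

1350

S(653228873343) = 6+5+3+2+2+8+8+7+3+3+4+3 = 54.
S(7864) = 7+8+6+4 = 25.
54 · 25 = 1350.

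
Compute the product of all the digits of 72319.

378

7×2×3×1×9 = 378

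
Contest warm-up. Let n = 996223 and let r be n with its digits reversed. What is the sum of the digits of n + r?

26

Reversal of 996223 is 322699; 996223 + 322699 = 1318922.
Digit sum of 1318922: 1+3+1+8+9+2+2 = 26.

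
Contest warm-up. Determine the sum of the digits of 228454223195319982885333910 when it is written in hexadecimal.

155

228454223195319982885333910 in base 16 is BCF910414DC18859466B96.
Digit sum: 11+12+15+9+1+0+4+1+4+13+12+1+8+8+5+9+4+6+6+11+9+6 = 155.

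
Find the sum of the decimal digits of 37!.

153

37! = 13763753091226345046315979581580902400000000
Sum of its 44 digits: 153.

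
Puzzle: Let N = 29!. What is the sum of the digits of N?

126

29! = 8841761993739701954543616000000
Sum of its 31 digits: 126.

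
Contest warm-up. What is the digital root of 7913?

2

7+9+1+3 = 20
2+0 = 2
(Equivalently, 7913 mod 9 = 2.)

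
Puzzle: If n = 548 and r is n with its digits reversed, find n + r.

Reverse of 548 is 845.
548 + 845 = 1393

1393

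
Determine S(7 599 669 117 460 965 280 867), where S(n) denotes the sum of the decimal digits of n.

121

7+5+9+9+6+6+9+1+1+7+4+6+0+9+6+5+2+8+0+8+6+7 = 121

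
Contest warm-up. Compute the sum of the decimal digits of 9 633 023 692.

43

9+6+3+3+0+2+3+6+9+2 = 43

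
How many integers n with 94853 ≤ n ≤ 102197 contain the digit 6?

The integers in [94853, 102197] that contain the digit 6: 94856, 94860, 94861, 94862, 94863, 94864, …, 102186, 102196.
2697 qualify.

2697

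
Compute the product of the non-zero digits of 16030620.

216

1×6×3×6×2 = 216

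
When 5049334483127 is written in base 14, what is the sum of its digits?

64

5049334483127 in base 14 is 13656395762B.
Digit sum: 1+3+6+5+6+3+9+5+7+6+2+11 = 64.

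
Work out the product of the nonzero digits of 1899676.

163296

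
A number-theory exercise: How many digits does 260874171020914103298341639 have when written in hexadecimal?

22

260874171020914103298341639 in base 16 is D7CA4125F7BE2683F0BB07, which has 22 digits.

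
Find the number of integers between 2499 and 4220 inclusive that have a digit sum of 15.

The integers in [2499, 4220] that have a digit sum of 15: 2508, 2517, 2526, 2535, 2544, 2553, …, 4209, 4218.
127 qualify.

127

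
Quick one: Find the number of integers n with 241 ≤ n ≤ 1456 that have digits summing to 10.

The integers in [241, 1456] that have digits summing to 10: 244, 253, 262, 271, 280, 307, …, 1441, 1450.
80 qualify.

80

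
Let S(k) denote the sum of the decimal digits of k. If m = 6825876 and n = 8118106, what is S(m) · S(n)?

1050

S(6825876) = 6+8+2+5+8+7+6 = 42.
S(8118106) = 8+1+1+8+1+0+6 = 25.
42 · 25 = 1050.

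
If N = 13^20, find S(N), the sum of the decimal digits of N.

115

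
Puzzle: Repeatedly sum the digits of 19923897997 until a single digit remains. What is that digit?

1

1+9+9+2+3+8+9+7+9+9+7 = 73
7+3 = 10
1+0 = 1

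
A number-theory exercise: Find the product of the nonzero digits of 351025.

150

3×5×1×2×5 = 150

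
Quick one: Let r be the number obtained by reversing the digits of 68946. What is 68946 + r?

133932

Reverse of 68946 is 64986.
68946 + 64986 = 133932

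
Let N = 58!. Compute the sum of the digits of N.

288

58! = 2350561331282878571829474910515074683828862318181142924420699914240000000000000
Sum of its 79 digits: 288.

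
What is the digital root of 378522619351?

3+7+8+5+2+2+6+1+9+3+5+1 = 52
5+2 = 7

7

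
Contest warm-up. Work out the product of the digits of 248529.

5760

2×4×8×5×2×9 = 5760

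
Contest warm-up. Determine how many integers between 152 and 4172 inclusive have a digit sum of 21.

166

The integers in [152, 4172] that have a digit sum of 21: 399, 489, 498, 579, 588, 597, …, 4089, 4098.
166 qualify.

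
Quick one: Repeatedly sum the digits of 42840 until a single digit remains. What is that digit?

9

4+2+8+4+0 = 18
1+8 = 9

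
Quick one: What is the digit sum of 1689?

24

1+6+8+9 = 24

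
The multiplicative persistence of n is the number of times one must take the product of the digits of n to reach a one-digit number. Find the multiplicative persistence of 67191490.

67191490 → 0 (1 step)

1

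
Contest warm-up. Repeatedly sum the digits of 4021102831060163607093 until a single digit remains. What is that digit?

9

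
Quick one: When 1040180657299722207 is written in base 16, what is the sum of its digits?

147

1040180657299722207 in base 16 is E6F76CBF4950FDF.
Digit sum: 14+6+15+7+6+12+11+15+4+9+5+0+15+13+15 = 147.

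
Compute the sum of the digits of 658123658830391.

6+5+8+1+2+3+6+5+8+8+3+0+3+9+1 = 68

68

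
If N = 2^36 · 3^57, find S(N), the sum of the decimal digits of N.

180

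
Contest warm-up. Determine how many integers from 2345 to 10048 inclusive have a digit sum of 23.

The integers in [2345, 10048] that have a digit sum of 23: 2399, 2489, 2498, 2579, 2588, 2597, …, 9941, 9950.
444 qualify.

444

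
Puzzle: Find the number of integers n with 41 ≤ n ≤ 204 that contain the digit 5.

34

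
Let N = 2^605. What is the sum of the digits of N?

2^605 = 132784498204191774672397051638117156832398279431757980799861034550100889965213060684790625566307321417222332371561625253836644834413176809852379994691646837985957817708848304757932032
Sum of its 183 digits: 851.

851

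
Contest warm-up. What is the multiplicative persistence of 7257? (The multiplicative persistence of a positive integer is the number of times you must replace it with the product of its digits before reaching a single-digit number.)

2

7257 → 490 → 0 (2 steps)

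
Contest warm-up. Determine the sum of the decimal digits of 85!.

85! = 281710411438055027694947944226061159480056634330574206405101912752560026159795933451040286452340924018275123200000000000000000000
Sum of its 129 digits: 414.

414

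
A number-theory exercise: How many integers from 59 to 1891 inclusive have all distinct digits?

1127

The integers in [59, 1891] that have all distinct digits: 59, 60, 61, 62, 63, 64, …, 1879, 1890.
1127 qualify.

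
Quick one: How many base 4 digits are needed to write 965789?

965789 in base 4 is 3223302131, which has 10 digits.

10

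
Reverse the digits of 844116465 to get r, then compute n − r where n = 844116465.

279505017

Reverse of 844116465 is 564611448.
844116465 − 564611448 = 279505017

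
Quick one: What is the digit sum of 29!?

126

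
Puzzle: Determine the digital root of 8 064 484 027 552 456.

7

8+0+6+4+4+8+4+0+2+7+5+5+2+4+5+6 = 70
7+0 = 7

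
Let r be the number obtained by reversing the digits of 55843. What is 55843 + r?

Reverse of 55843 is 34855.
55843 + 34855 = 90698

90698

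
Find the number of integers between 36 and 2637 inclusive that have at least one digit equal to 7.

The integers in [36, 2637] that have at least one digit equal to 7: 37, 47, 57, 67, 70, 71, …, 2627, 2637.
657 qualify.

657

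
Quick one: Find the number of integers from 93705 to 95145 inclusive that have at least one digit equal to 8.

The integers in [93705, 95145] that have at least one digit equal to 8: 93708, 93718, 93728, 93738, 93748, 93758, …, 95128, 95138.
432 qualify.

432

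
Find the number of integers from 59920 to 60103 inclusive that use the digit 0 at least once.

112

The integers in [59920, 60103] that use the digit 0 at least once: 59920, 59930, 59940, 59950, 59960, 59970, …, 60102, 60103.
112 qualify.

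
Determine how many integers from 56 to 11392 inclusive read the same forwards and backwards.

The integers in [56, 11392] that read the same forwards and backwards: 66, 77, 88, 99, 101, 111, …, 11211, 11311.
198 qualify.

198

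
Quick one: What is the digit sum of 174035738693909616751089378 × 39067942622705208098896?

243

174035738693909616751089378 × 39067942622705208098896 = 6799218253593777540509862902580356812296359126688
Sum of its 49 digits: 243.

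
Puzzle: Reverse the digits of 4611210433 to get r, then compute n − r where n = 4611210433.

1271089269

Reverse of 4611210433 is 3340121164.
4611210433 − 3340121164 = 1271089269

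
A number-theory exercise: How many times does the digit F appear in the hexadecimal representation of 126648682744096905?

1

126648682744096905 in base 16 is 1C1F24E523BA889.
The digit F appears 1 time.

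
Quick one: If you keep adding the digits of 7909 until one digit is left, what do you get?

7+9+0+9 = 25
2+5 = 7

7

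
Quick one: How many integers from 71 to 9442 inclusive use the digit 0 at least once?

2512

The integers in [71, 9442] that use the digit 0 at least once: 80, 90, 100, 101, 102, 103, …, 9430, 9440.
2512 qualify.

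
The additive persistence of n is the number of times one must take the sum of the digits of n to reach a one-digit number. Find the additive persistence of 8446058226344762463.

8446058226344762463 → 84 → 12 → 3 (3 steps)

3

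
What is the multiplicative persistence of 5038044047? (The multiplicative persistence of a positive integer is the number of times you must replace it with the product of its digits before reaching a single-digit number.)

1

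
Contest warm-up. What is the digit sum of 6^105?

6^105 = 5080205616336551365807863517421057612496829492637697081118927610489209772128075776
Sum of its 82 digits: 369.

369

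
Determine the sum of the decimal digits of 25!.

25! = 15511210043330985984000000
Sum of its 26 digits: 72.

72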